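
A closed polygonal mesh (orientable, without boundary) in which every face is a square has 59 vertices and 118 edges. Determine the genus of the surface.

1

Every face is a square and each edge borders two faces, so 4F = 2·118, giving F = 59.
χ = V − E + F = 59 − 118 + 59 = 0.
For a closed orientable surface χ = 2 − 2g, so g = (2 − (0))/2 = 1.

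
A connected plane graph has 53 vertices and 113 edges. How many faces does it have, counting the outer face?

Euler's formula for a connected plane graph: V − E + F = 2, so F = 2 − 53 + 113 = 62.

62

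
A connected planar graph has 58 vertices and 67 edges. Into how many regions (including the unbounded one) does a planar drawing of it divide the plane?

11

Euler's formula for a connected plane graph: V − E + F = 2, so F = 2 − 58 + 67 = 11.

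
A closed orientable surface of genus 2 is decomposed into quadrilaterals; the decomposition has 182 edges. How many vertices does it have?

89

χ = 2 − 2·2 = -2, and every face is a square so 4F = 2E.
F = 2E/4 = 91. Then V = -2 + E − F = -2 + 182 − 91 = 89.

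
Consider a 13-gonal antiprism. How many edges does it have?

An antiprism on an n-gon has two n-gon caps and 2n triangles: V = 2·13 = 26, E = 4·13 = 52, F = 2·13 + 2 = 28.

52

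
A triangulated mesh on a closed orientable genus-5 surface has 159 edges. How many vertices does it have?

χ = 2 − 2·5 = -8, and every face is a triangle so 3F = 2E.
F = 2E/3 = 106. Then V = -8 + E − F = -8 + 159 − 106 = 45.

45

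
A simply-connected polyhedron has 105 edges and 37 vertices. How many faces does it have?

70

Here V − E + F = 2.
F = 2 − V + E = 2 − 37 + 105 = 70.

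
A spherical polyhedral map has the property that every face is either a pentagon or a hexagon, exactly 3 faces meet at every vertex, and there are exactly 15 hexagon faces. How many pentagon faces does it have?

Let x be the number of pentagons; then F = 15 + x.
Edge–face incidences: 2E = 6·15 + 5·x = 90 + 5x.
Every vertex has degree 3, so 3V = 2E.
Euler: V − E + F = 2 ⇒ (2E)/3 − E + (15 + x) = 2.
Multiply by 6: 2·(2E) − 3·(2E) + 6·(15 + x) = 12, i.e. 90 + 6x − (90 + 5x) = 12.
Collecting terms: x = 12.
Then 2E = 90 + 5·12 = 150, so E = 75, V = 2E/3 = 50, F = 15 + 12 = 27.

12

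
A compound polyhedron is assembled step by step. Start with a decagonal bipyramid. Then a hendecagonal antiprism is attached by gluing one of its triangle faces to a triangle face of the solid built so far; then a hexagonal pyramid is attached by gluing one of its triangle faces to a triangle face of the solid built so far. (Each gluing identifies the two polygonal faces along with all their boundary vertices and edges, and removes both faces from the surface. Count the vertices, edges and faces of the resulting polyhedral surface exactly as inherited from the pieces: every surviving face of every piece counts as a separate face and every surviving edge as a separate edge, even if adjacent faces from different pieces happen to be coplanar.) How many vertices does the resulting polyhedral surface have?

A decagonal bipyramid: V=12, E=30, F=20.
Attach a hendecagonal antiprism (V=22, E=44, F=24) along a 3-gon: merge 3 vertices and 3 edges, delete both glued faces → V=31, E=71, F=42.
Attach a hexagonal pyramid (V=7, E=12, F=7) along a 3-gon: merge 3 vertices and 3 edges, delete both glued faces → V=35, E=80, F=47.
Check: V − E + F = 35 − 80 + 47 = 2.

35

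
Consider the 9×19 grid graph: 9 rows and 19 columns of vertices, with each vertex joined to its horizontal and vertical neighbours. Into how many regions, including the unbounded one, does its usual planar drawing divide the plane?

The grid has V = 9·19 = 171 vertices and E = 9·18 + 19·8 = 314 edges.
F = 2 − V + E = 2 − 171 + 314 = 145.

145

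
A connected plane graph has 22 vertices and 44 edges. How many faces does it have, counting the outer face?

24

Euler's formula for a connected plane graph: V − E + F = 2, so F = 2 − 22 + 44 = 24.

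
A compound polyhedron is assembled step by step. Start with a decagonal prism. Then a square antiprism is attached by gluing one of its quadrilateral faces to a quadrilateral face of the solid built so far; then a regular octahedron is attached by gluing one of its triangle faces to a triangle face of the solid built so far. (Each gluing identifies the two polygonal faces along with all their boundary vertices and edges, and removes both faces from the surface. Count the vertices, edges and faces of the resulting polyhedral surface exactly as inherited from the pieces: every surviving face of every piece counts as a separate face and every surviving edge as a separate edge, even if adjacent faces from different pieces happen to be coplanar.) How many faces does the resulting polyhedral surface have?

A decagonal prism: V=20, E=30, F=12.
Attach a square antiprism (V=8, E=16, F=10) along a 4-gon: merge 4 vertices and 4 edges, delete both glued faces → V=24, E=42, F=20.
Attach a regular octahedron (V=6, E=12, F=8) along a 3-gon: merge 3 vertices and 3 edges, delete both glued faces → V=27, E=51, F=26.
Check: V − E + F = 27 − 51 + 26 = 2.

26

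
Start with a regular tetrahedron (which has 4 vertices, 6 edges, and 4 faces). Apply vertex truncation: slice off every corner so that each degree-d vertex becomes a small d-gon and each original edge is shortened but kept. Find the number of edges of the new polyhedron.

18

Truncation replaces each original edge-end by a new vertex, so V′ = 2E = 12.
Each original edge survives, and each old vertex of degree d contributes d new edges; summing degrees gives Σd = 2E, so E′ = E + 2E = 3E = 18.
Each original face survives and each original vertex becomes one new face: F′ = F + V = 8.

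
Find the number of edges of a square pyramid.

A pyramid on an n-gon base has one n-gon and n triangles: V = 4 + 1 = 5, E = 2·4 = 8, F = 4 + 1 = 5.
Check: V − E + F = 5 − 8 + 5 = 2.

8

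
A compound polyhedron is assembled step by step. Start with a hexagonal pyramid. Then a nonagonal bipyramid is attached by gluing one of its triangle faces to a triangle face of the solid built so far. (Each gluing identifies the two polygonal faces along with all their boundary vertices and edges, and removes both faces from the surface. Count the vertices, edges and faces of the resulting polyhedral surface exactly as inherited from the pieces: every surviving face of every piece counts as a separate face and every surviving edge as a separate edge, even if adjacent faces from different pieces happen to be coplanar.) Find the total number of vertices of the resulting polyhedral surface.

15

A hexagonal pyramid: V=7, E=12, F=7.
Attach a nonagonal bipyramid (V=11, E=27, F=18) along a 3-gon: merge 3 vertices and 3 edges, delete both glued faces → V=15, E=36, F=23.
Check: V − E + F = 15 − 36 + 23 = 2.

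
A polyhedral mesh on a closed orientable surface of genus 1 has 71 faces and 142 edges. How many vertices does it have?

For a closed orientable surface of genus 1, χ = 2 − 2·1 = 0.
V = 0 + E − F = 0 + 142 − 71 = 71.

71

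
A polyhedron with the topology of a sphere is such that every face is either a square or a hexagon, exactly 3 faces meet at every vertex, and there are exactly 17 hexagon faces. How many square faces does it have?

Let x be the number of squares; then F = 17 + x.
Edge–face incidences: 2E = 6·17 + 4·x = 102 + 4x.
Every vertex has degree 3, so 3V = 2E.
Euler: V − E + F = 2 ⇒ (2E)/3 − E + (17 + x) = 2.
Multiply by 6: 2·(2E) − 3·(2E) + 6·(17 + x) = 12, i.e. 102 + 6x − (102 + 4x) = 12.
Collecting terms: 2x = 12, so x = 6.
Then 2E = 102 + 4·6 = 126, so E = 63, V = 2E/3 = 42, F = 17 + 6 = 23.

6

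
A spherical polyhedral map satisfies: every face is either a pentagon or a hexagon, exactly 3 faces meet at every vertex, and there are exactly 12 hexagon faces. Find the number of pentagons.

Let x be the number of pentagons; then F = 12 + x.
Edge–face incidences: 2E = 6·12 + 5·x = 72 + 5x.
Every vertex has degree 3, so 3V = 2E.
Euler: V − E + F = 2 ⇒ (2E)/3 − E + (12 + x) = 2.
Multiply by 6: 2·(2E) − 3·(2E) + 6·(12 + x) = 12, i.e. 72 + 6x − (72 + 5x) = 12.
Collecting terms: x = 12.
Then 2E = 72 + 5·12 = 132, so E = 66, V = 2E/3 = 44, F = 12 + 12 = 24.

12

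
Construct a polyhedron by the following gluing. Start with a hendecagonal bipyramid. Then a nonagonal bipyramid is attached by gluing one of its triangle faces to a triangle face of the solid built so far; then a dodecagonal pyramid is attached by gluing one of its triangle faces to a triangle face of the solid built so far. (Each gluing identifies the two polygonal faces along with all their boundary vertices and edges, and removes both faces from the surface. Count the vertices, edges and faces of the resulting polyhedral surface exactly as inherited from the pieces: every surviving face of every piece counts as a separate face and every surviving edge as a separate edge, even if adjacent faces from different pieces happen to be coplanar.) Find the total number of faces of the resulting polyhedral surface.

A hendecagonal bipyramid: V=13, E=33, F=22.
Attach a nonagonal bipyramid (V=11, E=27, F=18) along a 3-gon: merge 3 vertices and 3 edges, delete both glued faces → V=21, E=57, F=38.
Attach a dodecagonal pyramid (V=13, E=24, F=13) along a 3-gon: merge 3 vertices and 3 edges, delete both glued faces → V=31, E=78, F=49.
Check: V − E + F = 31 − 78 + 49 = 2.

49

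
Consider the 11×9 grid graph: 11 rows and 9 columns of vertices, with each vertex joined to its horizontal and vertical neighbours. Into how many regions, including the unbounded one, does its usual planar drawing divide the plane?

81

The grid has V = 11·9 = 99 vertices and E = 11·8 + 9·10 = 178 edges.
F = 2 − V + E = 2 − 99 + 178 = 81.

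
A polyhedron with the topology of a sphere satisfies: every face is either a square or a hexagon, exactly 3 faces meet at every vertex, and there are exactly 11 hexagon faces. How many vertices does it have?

Let x be the number of squares; then F = 11 + x.
Edge–face incidences: 2E = 6·11 + 4·x = 66 + 4x.
Every vertex has degree 3, so 3V = 2E.
Euler: V − E + F = 2 ⇒ (2E)/3 − E + (11 + x) = 2.
Multiply by 6: 2·(2E) − 3·(2E) + 6·(11 + x) = 12, i.e. 66 + 6x − (66 + 4x) = 12.
Collecting terms: 2x = 12, so x = 6.
Then 2E = 66 + 4·6 = 90, so E = 45, V = 2E/3 = 30, F = 11 + 6 = 17.

30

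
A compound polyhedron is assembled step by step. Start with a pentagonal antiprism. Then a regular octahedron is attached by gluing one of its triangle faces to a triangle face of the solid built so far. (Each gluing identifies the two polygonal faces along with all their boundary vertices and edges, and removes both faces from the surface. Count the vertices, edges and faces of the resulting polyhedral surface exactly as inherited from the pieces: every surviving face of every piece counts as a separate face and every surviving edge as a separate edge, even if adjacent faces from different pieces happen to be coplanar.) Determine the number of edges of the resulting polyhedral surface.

29

A pentagonal antiprism: V=10, E=20, F=12.
Attach a regular octahedron (V=6, E=12, F=8) along a 3-gon: merge 3 vertices and 3 edges, delete both glued faces → V=13, E=29, F=18.
Check: V − E + F = 13 − 29 + 18 = 2.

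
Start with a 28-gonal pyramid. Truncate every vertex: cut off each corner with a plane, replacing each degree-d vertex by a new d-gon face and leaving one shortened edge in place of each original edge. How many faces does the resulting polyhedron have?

58

The base solid has V = 29, E = 56, F = 29.
Truncation replaces each original edge-end by a new vertex, so V′ = 2E = 112.
Each original edge survives, and each old vertex of degree d contributes d new edges; summing degrees gives Σd = 2E, so E′ = E + 2E = 3E = 168.
Each original face survives and each original vertex becomes one new face: F′ = F + V = 58.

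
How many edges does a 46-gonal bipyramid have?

138

A bipyramid over an n-gon has 2n triangular faces and n + 2 vertices: V = 46 + 2 = 48, E = 3·46 = 138, F = 2·46 = 92.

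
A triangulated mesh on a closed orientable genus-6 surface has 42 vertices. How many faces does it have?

104

χ = 2 − 2·6 = -10, and every face is a triangle so 3F = 2E.
V − E + F = -10 with E = 3F/2 gives 42 − (3/2 − 1)·F = -10, so F = 104 and E = 156.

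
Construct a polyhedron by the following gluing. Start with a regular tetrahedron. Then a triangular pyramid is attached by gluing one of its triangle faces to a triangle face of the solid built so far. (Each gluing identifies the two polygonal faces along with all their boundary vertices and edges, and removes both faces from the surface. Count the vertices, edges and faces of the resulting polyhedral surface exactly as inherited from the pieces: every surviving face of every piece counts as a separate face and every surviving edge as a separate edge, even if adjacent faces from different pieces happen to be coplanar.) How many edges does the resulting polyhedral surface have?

A regular tetrahedron: V=4, E=6, F=4.
Attach a triangular pyramid (V=4, E=6, F=4) along a 3-gon: merge 3 vertices and 3 edges, delete both glued faces → V=5, E=9, F=6.
Check: V − E + F = 5 − 9 + 6 = 2.

9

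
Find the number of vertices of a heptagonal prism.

14

A prism on an n-gon has two n-gon bases and n rectangular sides: V = 2·7 = 14, E = 3·7 = 21, F = 7 + 2 = 9.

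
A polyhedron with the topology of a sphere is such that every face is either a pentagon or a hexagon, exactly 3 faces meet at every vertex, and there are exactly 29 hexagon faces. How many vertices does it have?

Let x be the number of pentagons; then F = 29 + x.
Edge–face incidences: 2E = 6·29 + 5·x = 174 + 5x.
Every vertex has degree 3, so 3V = 2E.
Euler: V − E + F = 2 ⇒ (2E)/3 − E + (29 + x) = 2.
Multiply by 6: 2·(2E) − 3·(2E) + 6·(29 + x) = 12, i.e. 174 + 6x − (174 + 5x) = 12.
Collecting terms: x = 12.
Then 2E = 174 + 5·12 = 234, so E = 117, V = 2E/3 = 78, F = 29 + 12 = 41.

78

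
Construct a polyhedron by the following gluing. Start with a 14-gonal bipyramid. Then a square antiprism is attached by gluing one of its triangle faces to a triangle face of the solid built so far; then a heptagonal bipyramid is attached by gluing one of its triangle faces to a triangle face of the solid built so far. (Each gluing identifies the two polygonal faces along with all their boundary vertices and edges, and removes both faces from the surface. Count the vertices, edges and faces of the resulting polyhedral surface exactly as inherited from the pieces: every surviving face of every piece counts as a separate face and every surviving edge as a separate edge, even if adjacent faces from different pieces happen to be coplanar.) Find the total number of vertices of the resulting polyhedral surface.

A 14-gonal bipyramid: V=16, E=42, F=28.
Attach a square antiprism (V=8, E=16, F=10) along a 3-gon: merge 3 vertices and 3 edges, delete both glued faces → V=21, E=55, F=36.
Attach a heptagonal bipyramid (V=9, E=21, F=14) along a 3-gon: merge 3 vertices and 3 edges, delete both glued faces → V=27, E=73, F=48.
Check: V − E + F = 27 − 73 + 48 = 2.

27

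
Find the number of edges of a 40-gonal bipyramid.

A bipyramid over an n-gon has 2n triangular faces and n + 2 vertices: V = 40 + 2 = 42, E = 3·40 = 120, F = 2·40 = 80.
Check: V − E + F = 42 − 120 + 80 = 2.

120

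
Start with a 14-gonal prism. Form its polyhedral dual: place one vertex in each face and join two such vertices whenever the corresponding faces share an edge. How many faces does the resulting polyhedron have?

28

The base solid has V = 28, E = 42, F = 16.
The dual swaps V and F and preserves E: V′ = F = 16, E′ = E = 42, F′ = V = 28.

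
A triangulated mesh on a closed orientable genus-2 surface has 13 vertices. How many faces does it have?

30

χ = 2 − 2·2 = -2, and every face is a triangle so 3F = 2E.
V − E + F = -2 with E = 3F/2 gives 13 − (3/2 − 1)·F = -2, so F = 30 and E = 45.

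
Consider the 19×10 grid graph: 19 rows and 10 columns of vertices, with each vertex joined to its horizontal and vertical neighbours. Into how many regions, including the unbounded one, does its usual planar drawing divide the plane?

163

The grid has V = 19·10 = 190 vertices and E = 19·9 + 10·18 = 351 edges.
F = 2 − V + E = 2 − 190 + 351 = 163.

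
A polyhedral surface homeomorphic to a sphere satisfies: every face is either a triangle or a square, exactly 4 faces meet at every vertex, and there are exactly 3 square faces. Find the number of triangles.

Let x be the number of triangles; then F = 3 + x.
Edge–face incidences: 2E = 4·3 + 3·x = 12 + 3x.
Every vertex has degree 4, so 4V = 2E.
Euler: V − E + F = 2 ⇒ (2E)/4 − E + (3 + x) = 2.
Multiply by 8: 2·(2E) − 4·(2E) + 8·(3 + x) = 16, i.e. 24 + 8x − 2·(12 + 3x) = 16.
Collecting terms: 2x = 16, so x = 8.
Then 2E = 12 + 3·8 = 36, so E = 18, V = 2E/4 = 9, F = 3 + 8 = 11.

8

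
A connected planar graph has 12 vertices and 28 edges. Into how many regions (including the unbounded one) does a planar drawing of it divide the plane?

Euler's formula for a connected plane graph: V − E + F = 2, so F = 2 − 12 + 28 = 18.

18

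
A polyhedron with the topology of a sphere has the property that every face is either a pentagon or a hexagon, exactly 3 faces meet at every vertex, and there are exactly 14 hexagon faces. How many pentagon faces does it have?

12

Let x be the number of pentagons; then F = 14 + x.
Edge–face incidences: 2E = 6·14 + 5·x = 84 + 5x.
Every vertex has degree 3, so 3V = 2E.
Euler: V − E + F = 2 ⇒ (2E)/3 − E + (14 + x) = 2.
Multiply by 6: 2·(2E) − 3·(2E) + 6·(14 + x) = 12, i.e. 84 + 6x − (84 + 5x) = 12.
Collecting terms: x = 12.
Then 2E = 84 + 5·12 = 144, so E = 72, V = 2E/3 = 48, F = 14 + 12 = 26.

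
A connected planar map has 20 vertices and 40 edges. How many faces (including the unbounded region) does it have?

Euler's formula for a connected plane graph: V − E + F = 2, so F = 2 − 20 + 40 = 22.

22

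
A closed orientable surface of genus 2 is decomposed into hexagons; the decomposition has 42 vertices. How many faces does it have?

22

χ = 2 − 2·2 = -2, and every face is a hexagon so 6F = 2E.
V − E + F = -2 with E = 6F/2 gives 42 − (6/2 − 1)·F = -2, so F = 22 and E = 66.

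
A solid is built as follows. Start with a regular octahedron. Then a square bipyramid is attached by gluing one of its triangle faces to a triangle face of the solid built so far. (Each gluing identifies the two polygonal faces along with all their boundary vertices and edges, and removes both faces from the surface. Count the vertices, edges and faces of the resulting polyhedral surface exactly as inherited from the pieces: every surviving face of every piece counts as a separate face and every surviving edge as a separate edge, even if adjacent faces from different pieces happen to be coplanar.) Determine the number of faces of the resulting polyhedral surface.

A regular octahedron: V=6, E=12, F=8.
Attach a square bipyramid (V=6, E=12, F=8) along a 3-gon: merge 3 vertices and 3 edges, delete both glued faces → V=9, E=21, F=14.
Check: V − E + F = 9 − 21 + 14 = 2.

14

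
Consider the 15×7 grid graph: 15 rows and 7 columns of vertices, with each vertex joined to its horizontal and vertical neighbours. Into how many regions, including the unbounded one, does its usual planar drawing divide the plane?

85

The grid has V = 15·7 = 105 vertices and E = 15·6 + 7·14 = 188 edges.
F = 2 − V + E = 2 − 105 + 188 = 85.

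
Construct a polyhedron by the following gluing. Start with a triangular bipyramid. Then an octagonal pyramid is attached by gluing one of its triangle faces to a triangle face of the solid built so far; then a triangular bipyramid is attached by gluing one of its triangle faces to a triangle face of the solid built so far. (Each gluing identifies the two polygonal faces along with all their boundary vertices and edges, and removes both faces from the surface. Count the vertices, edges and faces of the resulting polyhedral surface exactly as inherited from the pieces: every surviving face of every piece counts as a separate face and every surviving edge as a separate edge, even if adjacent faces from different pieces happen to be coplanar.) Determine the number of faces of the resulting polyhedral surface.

17

A triangular bipyramid: V=5, E=9, F=6.
Attach an octagonal pyramid (V=9, E=16, F=9) along a 3-gon: merge 3 vertices and 3 edges, delete both glued faces → V=11, E=22, F=13.
Attach a triangular bipyramid (V=5, E=9, F=6) along a 3-gon: merge 3 vertices and 3 edges, delete both glued faces → V=13, E=28, F=17.
Check: V − E + F = 13 − 28 + 17 = 2.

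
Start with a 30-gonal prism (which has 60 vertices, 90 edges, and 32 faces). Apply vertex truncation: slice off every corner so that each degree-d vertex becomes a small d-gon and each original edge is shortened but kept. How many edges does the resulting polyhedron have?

270

Truncation replaces each original edge-end by a new vertex, so V′ = 2E = 180.
Each original edge survives, and each old vertex of degree d contributes d new edges; summing degrees gives Σd = 2E, so E′ = E + 2E = 3E = 270.
Each original face survives and each original vertex becomes one new face: F′ = F + V = 92.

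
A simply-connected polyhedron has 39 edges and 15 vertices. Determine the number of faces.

26

Here V − E + F = 2.
F = 2 − V + E = 2 − 15 + 39 = 26.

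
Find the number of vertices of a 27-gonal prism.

A prism on an n-gon has two n-gon bases and n rectangular sides: V = 2·27 = 54, E = 3·27 = 81, F = 27 + 2 = 29.
Check: V − E + F = 54 − 81 + 29 = 2.

54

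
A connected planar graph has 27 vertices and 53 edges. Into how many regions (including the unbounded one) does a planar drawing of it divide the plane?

28

Euler's formula for a connected plane graph: V − E + F = 2, so F = 2 − 27 + 53 = 28.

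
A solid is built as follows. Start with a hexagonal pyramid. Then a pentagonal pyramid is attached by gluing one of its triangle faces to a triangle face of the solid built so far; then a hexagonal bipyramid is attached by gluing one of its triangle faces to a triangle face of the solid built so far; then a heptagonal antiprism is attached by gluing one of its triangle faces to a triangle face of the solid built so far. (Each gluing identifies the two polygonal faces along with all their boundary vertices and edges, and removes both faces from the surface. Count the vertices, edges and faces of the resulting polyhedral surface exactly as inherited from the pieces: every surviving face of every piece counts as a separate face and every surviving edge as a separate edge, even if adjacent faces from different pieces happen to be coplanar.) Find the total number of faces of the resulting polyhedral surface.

A hexagonal pyramid: V=7, E=12, F=7.
Attach a pentagonal pyramid (V=6, E=10, F=6) along a 3-gon: merge 3 vertices and 3 edges, delete both glued faces → V=10, E=19, F=11.
Attach a hexagonal bipyramid (V=8, E=18, F=12) along a 3-gon: merge 3 vertices and 3 edges, delete both glued faces → V=15, E=34, F=21.
Attach a heptagonal antiprism (V=14, E=28, F=16) along a 3-gon: merge 3 vertices and 3 edges, delete both glued faces → V=26, E=59, F=35.
Check: V − E + F = 26 − 59 + 35 = 2.

35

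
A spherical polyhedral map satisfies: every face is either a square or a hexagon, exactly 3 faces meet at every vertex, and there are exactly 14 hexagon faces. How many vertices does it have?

36

Let x be the number of squares; then F = 14 + x.
Edge–face incidences: 2E = 6·14 + 4·x = 84 + 4x.
Every vertex has degree 3, so 3V = 2E.
Euler: V − E + F = 2 ⇒ (2E)/3 − E + (14 + x) = 2.
Multiply by 6: 2·(2E) − 3·(2E) + 6·(14 + x) = 12, i.e. 84 + 6x − (84 + 4x) = 12.
Collecting terms: 2x = 12, so x = 6.
Then 2E = 84 + 4·6 = 108, so E = 54, V = 2E/3 = 36, F = 14 + 6 = 20.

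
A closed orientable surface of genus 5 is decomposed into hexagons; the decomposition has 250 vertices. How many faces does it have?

χ = 2 − 2·5 = -8, and every face is a hexagon so 6F = 2E.
V − E + F = -8 with E = 6F/2 gives 250 − (6/2 − 1)·F = -8, so F = 129 and E = 387.

129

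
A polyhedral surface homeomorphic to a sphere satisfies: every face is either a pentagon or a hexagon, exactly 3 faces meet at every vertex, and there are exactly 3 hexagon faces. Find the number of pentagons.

12

Let x be the number of pentagons; then F = 3 + x.
Edge–face incidences: 2E = 6·3 + 5·x = 18 + 5x.
Every vertex has degree 3, so 3V = 2E.
Euler: V − E + F = 2 ⇒ (2E)/3 − E + (3 + x) = 2.
Multiply by 6: 2·(2E) − 3·(2E) + 6·(3 + x) = 12, i.e. 18 + 6x − (18 + 5x) = 12.
Collecting terms: x = 12.
Then 2E = 18 + 5·12 = 78, so E = 39, V = 2E/3 = 26, F = 3 + 12 = 15.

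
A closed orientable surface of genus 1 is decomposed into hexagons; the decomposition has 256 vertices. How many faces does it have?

χ = 2 − 2·1 = 0, and every face is a hexagon so 6F = 2E.
V − E + F = 0 with E = 6F/2 gives 256 − (6/2 − 1)·F = 0, so F = 128 and E = 384.

128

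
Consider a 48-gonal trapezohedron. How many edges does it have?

The n-trapezohedron (dual of the n-antiprism) has V = 2·48 + 2 = 98, E = 4·48 = 192, F = 2·48 = 96.

192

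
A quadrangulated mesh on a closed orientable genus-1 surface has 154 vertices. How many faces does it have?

χ = 2 − 2·1 = 0, and every face is a square so 4F = 2E.
V − E + F = 0 with E = 4F/2 gives 154 − (4/2 − 1)·F = 0, so F = 154 and E = 308.

154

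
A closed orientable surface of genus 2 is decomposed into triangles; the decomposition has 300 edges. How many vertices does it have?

χ = 2 − 2·2 = -2, and every face is a triangle so 3F = 2E.
F = 2E/3 = 200. Then V = -2 + E − F = -2 + 300 − 200 = 98.

98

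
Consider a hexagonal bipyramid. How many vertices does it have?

8

A bipyramid over an n-gon has 2n triangular faces and n + 2 vertices: V = 6 + 2 = 8, E = 3·6 = 18, F = 2·6 = 12.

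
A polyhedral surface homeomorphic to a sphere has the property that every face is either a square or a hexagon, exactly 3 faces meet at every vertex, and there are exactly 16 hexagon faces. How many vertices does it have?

40

Let x be the number of squares; then F = 16 + x.
Edge–face incidences: 2E = 6·16 + 4·x = 96 + 4x.
Every vertex has degree 3, so 3V = 2E.
Euler: V − E + F = 2 ⇒ (2E)/3 − E + (16 + x) = 2.
Multiply by 6: 2·(2E) − 3·(2E) + 6·(16 + x) = 12, i.e. 96 + 6x − (96 + 4x) = 12.
Collecting terms: 2x = 12, so x = 6.
Then 2E = 96 + 4·6 = 120, so E = 60, V = 2E/3 = 40, F = 16 + 6 = 22.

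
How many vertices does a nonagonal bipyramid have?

A bipyramid over an n-gon has 2n triangular faces and n + 2 vertices: V = 9 + 2 = 11, E = 3·9 = 27, F = 2·9 = 18.
Check: V − E + F = 11 − 27 + 18 = 2.

11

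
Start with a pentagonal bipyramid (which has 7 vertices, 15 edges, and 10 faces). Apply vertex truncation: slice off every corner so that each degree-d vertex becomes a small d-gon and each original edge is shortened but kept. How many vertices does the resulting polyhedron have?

30

Truncation replaces each original edge-end by a new vertex, so V′ = 2E = 30.
Each original edge survives, and each old vertex of degree d contributes d new edges; summing degrees gives Σd = 2E, so E′ = E + 2E = 3E = 45.
Each original face survives and each original vertex becomes one new face: F′ = F + V = 17.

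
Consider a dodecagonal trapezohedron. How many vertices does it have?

26

The n-trapezohedron (dual of the n-antiprism) has V = 2·12 + 2 = 26, E = 4·12 = 48, F = 2·12 = 24.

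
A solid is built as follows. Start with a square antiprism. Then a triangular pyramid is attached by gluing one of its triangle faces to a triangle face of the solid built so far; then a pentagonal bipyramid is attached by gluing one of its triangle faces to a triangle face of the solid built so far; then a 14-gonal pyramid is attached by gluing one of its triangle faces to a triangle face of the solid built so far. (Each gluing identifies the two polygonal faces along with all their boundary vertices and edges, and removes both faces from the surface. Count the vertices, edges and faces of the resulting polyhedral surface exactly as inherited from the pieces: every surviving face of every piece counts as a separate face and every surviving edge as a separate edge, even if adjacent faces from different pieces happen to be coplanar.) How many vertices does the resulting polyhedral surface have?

A square antiprism: V=8, E=16, F=10.
Attach a triangular pyramid (V=4, E=6, F=4) along a 3-gon: merge 3 vertices and 3 edges, delete both glued faces → V=9, E=19, F=12.
Attach a pentagonal bipyramid (V=7, E=15, F=10) along a 3-gon: merge 3 vertices and 3 edges, delete both glued faces → V=13, E=31, F=20.
Attach a 14-gonal pyramid (V=15, E=28, F=15) along a 3-gon: merge 3 vertices and 3 edges, delete both glued faces → V=25, E=56, F=33.
Check: V − E + F = 25 − 56 + 33 = 2.

25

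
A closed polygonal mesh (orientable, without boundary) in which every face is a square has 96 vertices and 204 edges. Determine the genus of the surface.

4

Every face is a square and each edge borders two faces, so 4F = 2·204, giving F = 102.
χ = V − E + F = 96 − 204 + 102 = -6.
For a closed orientable surface χ = 2 − 2g, so g = (2 − (-6))/2 = 4.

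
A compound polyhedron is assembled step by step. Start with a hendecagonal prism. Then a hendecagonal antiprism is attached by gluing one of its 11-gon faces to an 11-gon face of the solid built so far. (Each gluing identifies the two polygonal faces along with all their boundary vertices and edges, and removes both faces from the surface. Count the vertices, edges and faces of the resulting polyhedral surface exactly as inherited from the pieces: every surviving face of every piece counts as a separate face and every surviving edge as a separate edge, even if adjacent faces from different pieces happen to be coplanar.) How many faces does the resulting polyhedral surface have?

35

A hendecagonal prism: V=22, E=33, F=13.
Attach a hendecagonal antiprism (V=22, E=44, F=24) along an 11-gon: merge 11 vertices and 11 edges, delete both glued faces → V=33, E=66, F=35.
Check: V − E + F = 33 − 66 + 35 = 2.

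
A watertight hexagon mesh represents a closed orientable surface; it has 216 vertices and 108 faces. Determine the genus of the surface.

Every face is a hexagon, so 2E = 6·108 = 648, giving E = 324.
χ = V − E + F = 216 − 324 + 108 = 0.
For a closed orientable surface χ = 2 − 2g, so g = (2 − (0))/2 = 1.

1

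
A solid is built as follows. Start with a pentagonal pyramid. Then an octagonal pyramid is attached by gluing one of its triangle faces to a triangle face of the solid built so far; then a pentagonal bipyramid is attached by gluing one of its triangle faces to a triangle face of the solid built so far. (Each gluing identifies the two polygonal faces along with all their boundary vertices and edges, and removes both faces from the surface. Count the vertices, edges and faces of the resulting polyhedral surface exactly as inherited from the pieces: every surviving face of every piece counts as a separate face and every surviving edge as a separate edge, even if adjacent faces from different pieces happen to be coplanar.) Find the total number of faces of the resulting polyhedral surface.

21

A pentagonal pyramid: V=6, E=10, F=6.
Attach an octagonal pyramid (V=9, E=16, F=9) along a 3-gon: merge 3 vertices and 3 edges, delete both glued faces → V=12, E=23, F=13.
Attach a pentagonal bipyramid (V=7, E=15, F=10) along a 3-gon: merge 3 vertices and 3 edges, delete both glued faces → V=16, E=35, F=21.
Check: V − E + F = 16 − 35 + 21 = 2.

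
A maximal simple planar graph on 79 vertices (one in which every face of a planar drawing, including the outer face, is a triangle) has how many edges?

231

In a plane triangulation 3F = 2E and V − E + F = 2, so E = 3V − 6 = 3·79 − 6 = 231.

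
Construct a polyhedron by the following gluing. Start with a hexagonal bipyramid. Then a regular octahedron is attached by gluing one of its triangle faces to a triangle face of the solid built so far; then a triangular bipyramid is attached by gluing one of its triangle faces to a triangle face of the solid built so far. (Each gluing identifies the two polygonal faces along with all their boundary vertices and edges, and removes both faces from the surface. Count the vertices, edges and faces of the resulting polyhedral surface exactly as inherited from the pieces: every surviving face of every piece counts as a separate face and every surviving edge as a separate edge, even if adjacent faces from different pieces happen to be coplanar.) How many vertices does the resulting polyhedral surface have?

13

A hexagonal bipyramid: V=8, E=18, F=12.
Attach a regular octahedron (V=6, E=12, F=8) along a 3-gon: merge 3 vertices and 3 edges, delete both glued faces → V=11, E=27, F=18.
Attach a triangular bipyramid (V=5, E=9, F=6) along a 3-gon: merge 3 vertices and 3 edges, delete both glued faces → V=13, E=33, F=22.
Check: V − E + F = 13 − 33 + 22 = 2.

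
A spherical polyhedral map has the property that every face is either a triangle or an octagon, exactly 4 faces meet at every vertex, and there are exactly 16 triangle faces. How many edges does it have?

Let x be the number of octagons; then F = 16 + x.
Edge–face incidences: 2E = 3·16 + 8·x = 48 + 8x.
Every vertex has degree 4, so 4V = 2E.
Euler: V − E + F = 2 ⇒ (2E)/4 − E + (16 + x) = 2.
Multiply by 8: 2·(2E) − 4·(2E) + 8·(16 + x) = 16, i.e. 128 + 8x − 2·(48 + 8x) = 16.
Collecting terms: −8x + 32 = 16, so −8x = −16, so x = 2.
Then 2E = 48 + 8·2 = 64, so E = 32, V = 2E/4 = 16, F = 16 + 2 = 18.

32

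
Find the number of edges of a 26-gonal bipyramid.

78

A bipyramid over an n-gon has 2n triangular faces and n + 2 vertices: V = 26 + 2 = 28, E = 3·26 = 78, F = 2·26 = 52.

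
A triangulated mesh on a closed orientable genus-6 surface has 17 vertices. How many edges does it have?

χ = 2 − 2·6 = -10, and every face is a triangle so 3F = 2E.
V − E + F = -10 with E = 3F/2 gives 17 − (3/2 − 1)·F = -10, so F = 54 and E = 81.

81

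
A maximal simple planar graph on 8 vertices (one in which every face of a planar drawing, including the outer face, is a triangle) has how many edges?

In a plane triangulation 3F = 2E and V − E + F = 2, so E = 3V − 6 = 3·8 − 6 = 18.

18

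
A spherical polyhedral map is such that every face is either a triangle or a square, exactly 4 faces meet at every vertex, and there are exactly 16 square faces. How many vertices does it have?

22

Let x be the number of triangles; then F = 16 + x.
Edge–face incidences: 2E = 4·16 + 3·x = 64 + 3x.
Every vertex has degree 4, so 4V = 2E.
Euler: V − E + F = 2 ⇒ (2E)/4 − E + (16 + x) = 2.
Multiply by 8: 2·(2E) − 4·(2E) + 8·(16 + x) = 16, i.e. 128 + 8x − 2·(64 + 3x) = 16.
Collecting terms: 2x = 16, so x = 8.
Then 2E = 64 + 3·8 = 88, so E = 44, V = 2E/4 = 22, F = 16 + 8 = 24.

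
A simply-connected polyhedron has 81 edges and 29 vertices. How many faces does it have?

54

Here V − E + F = 2.
F = 2 − V + E = 2 − 29 + 81 = 54.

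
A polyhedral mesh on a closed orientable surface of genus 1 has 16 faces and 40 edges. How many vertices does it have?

For a closed orientable surface of genus 1, χ = 2 − 2·1 = 0.
V = 0 + E − F = 0 + 40 − 16 = 24.

24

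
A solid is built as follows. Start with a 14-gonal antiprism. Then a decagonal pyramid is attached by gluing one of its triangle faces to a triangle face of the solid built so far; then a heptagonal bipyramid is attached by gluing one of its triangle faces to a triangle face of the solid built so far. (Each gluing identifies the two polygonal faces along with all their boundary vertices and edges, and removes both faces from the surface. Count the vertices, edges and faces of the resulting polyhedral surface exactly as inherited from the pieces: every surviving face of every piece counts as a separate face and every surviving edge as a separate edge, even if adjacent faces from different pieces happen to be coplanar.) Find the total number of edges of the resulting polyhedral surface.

91

A 14-gonal antiprism: V=28, E=56, F=30.
Attach a decagonal pyramid (V=11, E=20, F=11) along a 3-gon: merge 3 vertices and 3 edges, delete both glued faces → V=36, E=73, F=39.
Attach a heptagonal bipyramid (V=9, E=21, F=14) along a 3-gon: merge 3 vertices and 3 edges, delete both glued faces → V=42, E=91, F=51.
Check: V − E + F = 42 − 91 + 51 = 2.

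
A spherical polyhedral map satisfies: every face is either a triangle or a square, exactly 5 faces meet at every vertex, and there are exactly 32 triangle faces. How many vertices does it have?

24

Let x be the number of squares; then F = 32 + x.
Edge–face incidences: 2E = 3·32 + 4·x = 96 + 4x.
Every vertex has degree 5, so 5V = 2E.
Euler: V − E + F = 2 ⇒ (2E)/5 − E + (32 + x) = 2.
Multiply by 10: 2·(2E) − 5·(2E) + 10·(32 + x) = 20, i.e. 320 + 10x − 3·(96 + 4x) = 20.
Collecting terms: −2x + 32 = 20, so −2x = −12, so x = 6.
Then 2E = 96 + 4·6 = 120, so E = 60, V = 2E/5 = 24, F = 32 + 6 = 38.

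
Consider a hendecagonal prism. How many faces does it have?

13

A prism on an n-gon has two n-gon bases and n rectangular sides: V = 2·11 = 22, E = 3·11 = 33, F = 11 + 2 = 13.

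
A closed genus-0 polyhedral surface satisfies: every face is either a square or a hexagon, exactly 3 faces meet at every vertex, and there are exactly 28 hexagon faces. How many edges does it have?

96

Let x be the number of squares; then F = 28 + x.
Edge–face incidences: 2E = 6·28 + 4·x = 168 + 4x.
Every vertex has degree 3, so 3V = 2E.
Euler: V − E + F = 2 ⇒ (2E)/3 − E + (28 + x) = 2.
Multiply by 6: 2·(2E) − 3·(2E) + 6·(28 + x) = 12, i.e. 168 + 6x − (168 + 4x) = 12.
Collecting terms: 2x = 12, so x = 6.
Then 2E = 168 + 4·6 = 192, so E = 96, V = 2E/3 = 64, F = 28 + 6 = 34.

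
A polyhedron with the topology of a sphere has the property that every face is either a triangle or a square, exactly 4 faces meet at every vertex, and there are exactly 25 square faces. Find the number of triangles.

8

Let x be the number of triangles; then F = 25 + x.
Edge–face incidences: 2E = 4·25 + 3·x = 100 + 3x.
Every vertex has degree 4, so 4V = 2E.
Euler: V − E + F = 2 ⇒ (2E)/4 − E + (25 + x) = 2.
Multiply by 8: 2·(2E) − 4·(2E) + 8·(25 + x) = 16, i.e. 200 + 8x − 2·(100 + 3x) = 16.
Collecting terms: 2x = 16, so x = 8.
Then 2E = 100 + 3·8 = 124, so E = 62, V = 2E/4 = 31, F = 25 + 8 = 33.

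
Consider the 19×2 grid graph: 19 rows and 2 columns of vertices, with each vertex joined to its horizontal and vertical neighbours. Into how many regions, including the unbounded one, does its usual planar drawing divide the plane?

19

The grid has V = 19·2 = 38 vertices and E = 19·1 + 2·18 = 55 edges.
F = 2 − V + E = 2 − 38 + 55 = 19.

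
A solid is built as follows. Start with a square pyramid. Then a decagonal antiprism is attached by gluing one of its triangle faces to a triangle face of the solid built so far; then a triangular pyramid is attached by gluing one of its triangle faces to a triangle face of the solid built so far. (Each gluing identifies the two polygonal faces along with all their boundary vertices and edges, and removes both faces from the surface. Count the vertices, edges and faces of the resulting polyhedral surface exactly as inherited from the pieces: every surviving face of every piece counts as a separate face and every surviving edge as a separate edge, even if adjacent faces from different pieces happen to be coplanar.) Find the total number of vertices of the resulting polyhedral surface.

A square pyramid: V=5, E=8, F=5.
Attach a decagonal antiprism (V=20, E=40, F=22) along a 3-gon: merge 3 vertices and 3 edges, delete both glued faces → V=22, E=45, F=25.
Attach a triangular pyramid (V=4, E=6, F=4) along a 3-gon: merge 3 vertices and 3 edges, delete both glued faces → V=23, E=48, F=27.
Check: V − E + F = 23 − 48 + 27 = 2.

23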